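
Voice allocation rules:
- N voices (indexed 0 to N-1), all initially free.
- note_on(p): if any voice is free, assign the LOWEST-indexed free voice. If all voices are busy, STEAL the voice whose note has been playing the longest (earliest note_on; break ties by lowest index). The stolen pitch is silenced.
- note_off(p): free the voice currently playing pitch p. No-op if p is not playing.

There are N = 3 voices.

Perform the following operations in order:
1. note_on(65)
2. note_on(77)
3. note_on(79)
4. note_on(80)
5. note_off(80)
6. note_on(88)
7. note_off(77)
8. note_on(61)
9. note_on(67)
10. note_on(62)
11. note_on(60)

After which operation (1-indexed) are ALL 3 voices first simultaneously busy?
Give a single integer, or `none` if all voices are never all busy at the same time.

Answer: 3

Derivation:
Op 1: note_on(65): voice 0 is free -> assigned | voices=[65 - -]
Op 2: note_on(77): voice 1 is free -> assigned | voices=[65 77 -]
Op 3: note_on(79): voice 2 is free -> assigned | voices=[65 77 79]
Op 4: note_on(80): all voices busy, STEAL voice 0 (pitch 65, oldest) -> assign | voices=[80 77 79]
Op 5: note_off(80): free voice 0 | voices=[- 77 79]
Op 6: note_on(88): voice 0 is free -> assigned | voices=[88 77 79]
Op 7: note_off(77): free voice 1 | voices=[88 - 79]
Op 8: note_on(61): voice 1 is free -> assigned | voices=[88 61 79]
Op 9: note_on(67): all voices busy, STEAL voice 2 (pitch 79, oldest) -> assign | voices=[88 61 67]
Op 10: note_on(62): all voices busy, STEAL voice 0 (pitch 88, oldest) -> assign | voices=[62 61 67]
Op 11: note_on(60): all voices busy, STEAL voice 1 (pitch 61, oldest) -> assign | voices=[62 60 67]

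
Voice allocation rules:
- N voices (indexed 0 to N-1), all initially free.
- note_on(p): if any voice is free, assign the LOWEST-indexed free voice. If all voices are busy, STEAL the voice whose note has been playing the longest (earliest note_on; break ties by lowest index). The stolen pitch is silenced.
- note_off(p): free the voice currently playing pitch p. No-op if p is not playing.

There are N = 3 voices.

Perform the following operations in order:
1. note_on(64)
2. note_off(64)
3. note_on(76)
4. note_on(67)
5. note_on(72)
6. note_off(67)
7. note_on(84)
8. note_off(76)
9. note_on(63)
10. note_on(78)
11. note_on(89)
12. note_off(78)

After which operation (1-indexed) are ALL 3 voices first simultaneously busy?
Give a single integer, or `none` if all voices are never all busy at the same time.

Op 1: note_on(64): voice 0 is free -> assigned | voices=[64 - -]
Op 2: note_off(64): free voice 0 | voices=[- - -]
Op 3: note_on(76): voice 0 is free -> assigned | voices=[76 - -]
Op 4: note_on(67): voice 1 is free -> assigned | voices=[76 67 -]
Op 5: note_on(72): voice 2 is free -> assigned | voices=[76 67 72]
Op 6: note_off(67): free voice 1 | voices=[76 - 72]
Op 7: note_on(84): voice 1 is free -> assigned | voices=[76 84 72]
Op 8: note_off(76): free voice 0 | voices=[- 84 72]
Op 9: note_on(63): voice 0 is free -> assigned | voices=[63 84 72]
Op 10: note_on(78): all voices busy, STEAL voice 2 (pitch 72, oldest) -> assign | voices=[63 84 78]
Op 11: note_on(89): all voices busy, STEAL voice 1 (pitch 84, oldest) -> assign | voices=[63 89 78]
Op 12: note_off(78): free voice 2 | voices=[63 89 -]

Answer: 5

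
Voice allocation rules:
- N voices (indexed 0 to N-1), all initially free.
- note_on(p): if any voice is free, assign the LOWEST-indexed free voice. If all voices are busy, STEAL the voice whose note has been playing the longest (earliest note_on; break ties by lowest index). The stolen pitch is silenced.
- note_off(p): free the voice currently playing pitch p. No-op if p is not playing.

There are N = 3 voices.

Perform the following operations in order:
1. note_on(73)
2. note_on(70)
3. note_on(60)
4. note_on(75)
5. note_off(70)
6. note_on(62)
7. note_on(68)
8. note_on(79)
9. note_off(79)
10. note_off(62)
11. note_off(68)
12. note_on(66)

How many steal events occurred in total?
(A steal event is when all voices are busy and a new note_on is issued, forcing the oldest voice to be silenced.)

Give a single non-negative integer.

Answer: 3

Derivation:
Op 1: note_on(73): voice 0 is free -> assigned | voices=[73 - -]
Op 2: note_on(70): voice 1 is free -> assigned | voices=[73 70 -]
Op 3: note_on(60): voice 2 is free -> assigned | voices=[73 70 60]
Op 4: note_on(75): all voices busy, STEAL voice 0 (pitch 73, oldest) -> assign | voices=[75 70 60]
Op 5: note_off(70): free voice 1 | voices=[75 - 60]
Op 6: note_on(62): voice 1 is free -> assigned | voices=[75 62 60]
Op 7: note_on(68): all voices busy, STEAL voice 2 (pitch 60, oldest) -> assign | voices=[75 62 68]
Op 8: note_on(79): all voices busy, STEAL voice 0 (pitch 75, oldest) -> assign | voices=[79 62 68]
Op 9: note_off(79): free voice 0 | voices=[- 62 68]
Op 10: note_off(62): free voice 1 | voices=[- - 68]
Op 11: note_off(68): free voice 2 | voices=[- - -]
Op 12: note_on(66): voice 0 is free -> assigned | voices=[66 - -]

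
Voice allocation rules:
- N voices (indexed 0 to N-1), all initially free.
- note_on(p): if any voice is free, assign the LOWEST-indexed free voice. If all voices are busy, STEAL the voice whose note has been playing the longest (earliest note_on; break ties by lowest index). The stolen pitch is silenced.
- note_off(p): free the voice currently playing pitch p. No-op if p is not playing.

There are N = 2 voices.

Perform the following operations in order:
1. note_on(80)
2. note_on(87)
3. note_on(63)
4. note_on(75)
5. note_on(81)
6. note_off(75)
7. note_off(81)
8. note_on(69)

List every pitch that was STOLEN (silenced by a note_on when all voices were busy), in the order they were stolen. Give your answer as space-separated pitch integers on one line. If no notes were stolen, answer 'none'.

Answer: 80 87 63

Derivation:
Op 1: note_on(80): voice 0 is free -> assigned | voices=[80 -]
Op 2: note_on(87): voice 1 is free -> assigned | voices=[80 87]
Op 3: note_on(63): all voices busy, STEAL voice 0 (pitch 80, oldest) -> assign | voices=[63 87]
Op 4: note_on(75): all voices busy, STEAL voice 1 (pitch 87, oldest) -> assign | voices=[63 75]
Op 5: note_on(81): all voices busy, STEAL voice 0 (pitch 63, oldest) -> assign | voices=[81 75]
Op 6: note_off(75): free voice 1 | voices=[81 -]
Op 7: note_off(81): free voice 0 | voices=[- -]
Op 8: note_on(69): voice 0 is free -> assigned | voices=[69 -]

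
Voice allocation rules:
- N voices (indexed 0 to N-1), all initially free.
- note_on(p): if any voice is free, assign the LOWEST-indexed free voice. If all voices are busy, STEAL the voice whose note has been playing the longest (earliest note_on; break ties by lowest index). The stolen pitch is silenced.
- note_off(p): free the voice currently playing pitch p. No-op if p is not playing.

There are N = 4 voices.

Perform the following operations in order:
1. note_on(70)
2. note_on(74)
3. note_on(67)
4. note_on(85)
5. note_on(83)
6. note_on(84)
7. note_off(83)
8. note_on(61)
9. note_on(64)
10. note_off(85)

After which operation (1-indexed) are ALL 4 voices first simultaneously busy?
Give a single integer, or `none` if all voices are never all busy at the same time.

Op 1: note_on(70): voice 0 is free -> assigned | voices=[70 - - -]
Op 2: note_on(74): voice 1 is free -> assigned | voices=[70 74 - -]
Op 3: note_on(67): voice 2 is free -> assigned | voices=[70 74 67 -]
Op 4: note_on(85): voice 3 is free -> assigned | voices=[70 74 67 85]
Op 5: note_on(83): all voices busy, STEAL voice 0 (pitch 70, oldest) -> assign | voices=[83 74 67 85]
Op 6: note_on(84): all voices busy, STEAL voice 1 (pitch 74, oldest) -> assign | voices=[83 84 67 85]
Op 7: note_off(83): free voice 0 | voices=[- 84 67 85]
Op 8: note_on(61): voice 0 is free -> assigned | voices=[61 84 67 85]
Op 9: note_on(64): all voices busy, STEAL voice 2 (pitch 67, oldest) -> assign | voices=[61 84 64 85]
Op 10: note_off(85): free voice 3 | voices=[61 84 64 -]

Answer: 4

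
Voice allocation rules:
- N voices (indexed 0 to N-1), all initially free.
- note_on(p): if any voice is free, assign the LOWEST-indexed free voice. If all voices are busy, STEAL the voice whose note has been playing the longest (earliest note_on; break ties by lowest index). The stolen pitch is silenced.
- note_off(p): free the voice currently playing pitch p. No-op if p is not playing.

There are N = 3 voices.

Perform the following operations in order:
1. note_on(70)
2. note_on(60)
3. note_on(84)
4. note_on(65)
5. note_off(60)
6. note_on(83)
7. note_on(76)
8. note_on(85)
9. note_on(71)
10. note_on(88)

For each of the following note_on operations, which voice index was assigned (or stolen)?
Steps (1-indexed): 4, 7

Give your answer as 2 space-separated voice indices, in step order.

Answer: 0 2

Derivation:
Op 1: note_on(70): voice 0 is free -> assigned | voices=[70 - -]
Op 2: note_on(60): voice 1 is free -> assigned | voices=[70 60 -]
Op 3: note_on(84): voice 2 is free -> assigned | voices=[70 60 84]
Op 4: note_on(65): all voices busy, STEAL voice 0 (pitch 70, oldest) -> assign | voices=[65 60 84]
Op 5: note_off(60): free voice 1 | voices=[65 - 84]
Op 6: note_on(83): voice 1 is free -> assigned | voices=[65 83 84]
Op 7: note_on(76): all voices busy, STEAL voice 2 (pitch 84, oldest) -> assign | voices=[65 83 76]
Op 8: note_on(85): all voices busy, STEAL voice 0 (pitch 65, oldest) -> assign | voices=[85 83 76]
Op 9: note_on(71): all voices busy, STEAL voice 1 (pitch 83, oldest) -> assign | voices=[85 71 76]
Op 10: note_on(88): all voices busy, STEAL voice 2 (pitch 76, oldest) -> assign | voices=[85 71 88]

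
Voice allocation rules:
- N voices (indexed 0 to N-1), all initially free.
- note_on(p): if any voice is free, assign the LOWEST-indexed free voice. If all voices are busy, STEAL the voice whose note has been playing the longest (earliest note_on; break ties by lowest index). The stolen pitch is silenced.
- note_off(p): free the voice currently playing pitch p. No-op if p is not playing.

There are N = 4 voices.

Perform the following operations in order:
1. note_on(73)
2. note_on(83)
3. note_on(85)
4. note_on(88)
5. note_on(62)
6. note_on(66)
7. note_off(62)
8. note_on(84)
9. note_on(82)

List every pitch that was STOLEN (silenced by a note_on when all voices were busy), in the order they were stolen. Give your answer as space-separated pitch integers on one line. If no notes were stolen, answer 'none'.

Answer: 73 83 85

Derivation:
Op 1: note_on(73): voice 0 is free -> assigned | voices=[73 - - -]
Op 2: note_on(83): voice 1 is free -> assigned | voices=[73 83 - -]
Op 3: note_on(85): voice 2 is free -> assigned | voices=[73 83 85 -]
Op 4: note_on(88): voice 3 is free -> assigned | voices=[73 83 85 88]
Op 5: note_on(62): all voices busy, STEAL voice 0 (pitch 73, oldest) -> assign | voices=[62 83 85 88]
Op 6: note_on(66): all voices busy, STEAL voice 1 (pitch 83, oldest) -> assign | voices=[62 66 85 88]
Op 7: note_off(62): free voice 0 | voices=[- 66 85 88]
Op 8: note_on(84): voice 0 is free -> assigned | voices=[84 66 85 88]
Op 9: note_on(82): all voices busy, STEAL voice 2 (pitch 85, oldest) -> assign | voices=[84 66 82 88]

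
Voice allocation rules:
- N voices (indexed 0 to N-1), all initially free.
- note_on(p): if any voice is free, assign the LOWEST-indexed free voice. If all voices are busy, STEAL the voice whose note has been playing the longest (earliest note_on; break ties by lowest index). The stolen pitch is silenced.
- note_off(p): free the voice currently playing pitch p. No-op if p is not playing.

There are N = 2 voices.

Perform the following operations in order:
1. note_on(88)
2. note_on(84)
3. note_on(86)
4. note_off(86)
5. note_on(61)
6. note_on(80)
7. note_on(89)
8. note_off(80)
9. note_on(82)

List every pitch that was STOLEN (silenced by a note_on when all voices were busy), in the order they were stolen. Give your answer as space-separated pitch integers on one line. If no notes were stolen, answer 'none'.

Answer: 88 84 61

Derivation:
Op 1: note_on(88): voice 0 is free -> assigned | voices=[88 -]
Op 2: note_on(84): voice 1 is free -> assigned | voices=[88 84]
Op 3: note_on(86): all voices busy, STEAL voice 0 (pitch 88, oldest) -> assign | voices=[86 84]
Op 4: note_off(86): free voice 0 | voices=[- 84]
Op 5: note_on(61): voice 0 is free -> assigned | voices=[61 84]
Op 6: note_on(80): all voices busy, STEAL voice 1 (pitch 84, oldest) -> assign | voices=[61 80]
Op 7: note_on(89): all voices busy, STEAL voice 0 (pitch 61, oldest) -> assign | voices=[89 80]
Op 8: note_off(80): free voice 1 | voices=[89 -]
Op 9: note_on(82): voice 1 is free -> assigned | voices=[89 82]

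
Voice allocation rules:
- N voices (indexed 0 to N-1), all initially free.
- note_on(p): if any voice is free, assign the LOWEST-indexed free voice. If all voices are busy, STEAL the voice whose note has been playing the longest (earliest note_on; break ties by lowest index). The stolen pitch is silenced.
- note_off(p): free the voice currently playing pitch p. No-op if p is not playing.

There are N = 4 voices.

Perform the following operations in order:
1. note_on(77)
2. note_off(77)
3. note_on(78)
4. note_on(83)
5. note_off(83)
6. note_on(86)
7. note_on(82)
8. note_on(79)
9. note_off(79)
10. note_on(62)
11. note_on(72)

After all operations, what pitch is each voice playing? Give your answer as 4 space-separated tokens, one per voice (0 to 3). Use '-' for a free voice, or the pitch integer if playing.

Op 1: note_on(77): voice 0 is free -> assigned | voices=[77 - - -]
Op 2: note_off(77): free voice 0 | voices=[- - - -]
Op 3: note_on(78): voice 0 is free -> assigned | voices=[78 - - -]
Op 4: note_on(83): voice 1 is free -> assigned | voices=[78 83 - -]
Op 5: note_off(83): free voice 1 | voices=[78 - - -]
Op 6: note_on(86): voice 1 is free -> assigned | voices=[78 86 - -]
Op 7: note_on(82): voice 2 is free -> assigned | voices=[78 86 82 -]
Op 8: note_on(79): voice 3 is free -> assigned | voices=[78 86 82 79]
Op 9: note_off(79): free voice 3 | voices=[78 86 82 -]
Op 10: note_on(62): voice 3 is free -> assigned | voices=[78 86 82 62]
Op 11: note_on(72): all voices busy, STEAL voice 0 (pitch 78, oldest) -> assign | voices=[72 86 82 62]

Answer: 72 86 82 62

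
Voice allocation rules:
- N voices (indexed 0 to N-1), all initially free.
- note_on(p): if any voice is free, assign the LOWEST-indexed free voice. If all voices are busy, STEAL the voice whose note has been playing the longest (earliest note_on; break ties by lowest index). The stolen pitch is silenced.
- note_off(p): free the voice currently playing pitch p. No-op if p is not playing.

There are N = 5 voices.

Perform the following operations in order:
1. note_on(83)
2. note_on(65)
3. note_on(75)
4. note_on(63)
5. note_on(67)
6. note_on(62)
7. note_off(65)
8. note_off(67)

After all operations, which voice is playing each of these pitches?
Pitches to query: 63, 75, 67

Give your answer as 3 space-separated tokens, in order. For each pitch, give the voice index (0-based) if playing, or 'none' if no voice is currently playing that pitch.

Op 1: note_on(83): voice 0 is free -> assigned | voices=[83 - - - -]
Op 2: note_on(65): voice 1 is free -> assigned | voices=[83 65 - - -]
Op 3: note_on(75): voice 2 is free -> assigned | voices=[83 65 75 - -]
Op 4: note_on(63): voice 3 is free -> assigned | voices=[83 65 75 63 -]
Op 5: note_on(67): voice 4 is free -> assigned | voices=[83 65 75 63 67]
Op 6: note_on(62): all voices busy, STEAL voice 0 (pitch 83, oldest) -> assign | voices=[62 65 75 63 67]
Op 7: note_off(65): free voice 1 | voices=[62 - 75 63 67]
Op 8: note_off(67): free voice 4 | voices=[62 - 75 63 -]

Answer: 3 2 none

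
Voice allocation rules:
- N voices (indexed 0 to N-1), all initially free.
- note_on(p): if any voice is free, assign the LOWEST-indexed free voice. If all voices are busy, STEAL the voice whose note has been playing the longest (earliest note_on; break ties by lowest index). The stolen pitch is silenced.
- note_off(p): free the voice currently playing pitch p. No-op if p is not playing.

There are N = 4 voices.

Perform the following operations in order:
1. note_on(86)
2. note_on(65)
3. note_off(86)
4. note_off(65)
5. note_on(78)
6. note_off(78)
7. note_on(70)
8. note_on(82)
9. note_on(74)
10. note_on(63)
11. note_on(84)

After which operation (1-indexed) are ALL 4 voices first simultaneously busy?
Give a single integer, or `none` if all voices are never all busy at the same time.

Answer: 10

Derivation:
Op 1: note_on(86): voice 0 is free -> assigned | voices=[86 - - -]
Op 2: note_on(65): voice 1 is free -> assigned | voices=[86 65 - -]
Op 3: note_off(86): free voice 0 | voices=[- 65 - -]
Op 4: note_off(65): free voice 1 | voices=[- - - -]
Op 5: note_on(78): voice 0 is free -> assigned | voices=[78 - - -]
Op 6: note_off(78): free voice 0 | voices=[- - - -]
Op 7: note_on(70): voice 0 is free -> assigned | voices=[70 - - -]
Op 8: note_on(82): voice 1 is free -> assigned | voices=[70 82 - -]
Op 9: note_on(74): voice 2 is free -> assigned | voices=[70 82 74 -]
Op 10: note_on(63): voice 3 is free -> assigned | voices=[70 82 74 63]
Op 11: note_on(84): all voices busy, STEAL voice 0 (pitch 70, oldest) -> assign | voices=[84 82 74 63]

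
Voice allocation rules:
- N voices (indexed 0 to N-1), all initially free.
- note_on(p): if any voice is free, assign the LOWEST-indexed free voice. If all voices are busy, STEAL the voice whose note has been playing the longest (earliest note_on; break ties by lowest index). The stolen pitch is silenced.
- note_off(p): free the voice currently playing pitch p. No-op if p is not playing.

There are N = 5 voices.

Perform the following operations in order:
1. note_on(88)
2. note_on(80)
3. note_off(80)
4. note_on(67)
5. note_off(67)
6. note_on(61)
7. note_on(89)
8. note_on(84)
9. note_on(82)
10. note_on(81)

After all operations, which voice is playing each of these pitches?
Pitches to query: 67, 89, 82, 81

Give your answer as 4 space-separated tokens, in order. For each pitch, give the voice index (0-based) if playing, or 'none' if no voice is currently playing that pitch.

Op 1: note_on(88): voice 0 is free -> assigned | voices=[88 - - - -]
Op 2: note_on(80): voice 1 is free -> assigned | voices=[88 80 - - -]
Op 3: note_off(80): free voice 1 | voices=[88 - - - -]
Op 4: note_on(67): voice 1 is free -> assigned | voices=[88 67 - - -]
Op 5: note_off(67): free voice 1 | voices=[88 - - - -]
Op 6: note_on(61): voice 1 is free -> assigned | voices=[88 61 - - -]
Op 7: note_on(89): voice 2 is free -> assigned | voices=[88 61 89 - -]
Op 8: note_on(84): voice 3 is free -> assigned | voices=[88 61 89 84 -]
Op 9: note_on(82): voice 4 is free -> assigned | voices=[88 61 89 84 82]
Op 10: note_on(81): all voices busy, STEAL voice 0 (pitch 88, oldest) -> assign | voices=[81 61 89 84 82]

Answer: none 2 4 0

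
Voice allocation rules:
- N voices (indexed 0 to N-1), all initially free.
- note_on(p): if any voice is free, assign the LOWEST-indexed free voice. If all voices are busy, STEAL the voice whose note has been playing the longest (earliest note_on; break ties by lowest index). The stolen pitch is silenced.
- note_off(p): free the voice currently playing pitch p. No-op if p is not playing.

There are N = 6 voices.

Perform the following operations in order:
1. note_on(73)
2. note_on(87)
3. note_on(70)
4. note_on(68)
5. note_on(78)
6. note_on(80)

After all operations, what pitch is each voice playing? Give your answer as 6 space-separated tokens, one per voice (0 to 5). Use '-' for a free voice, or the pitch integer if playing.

Answer: 73 87 70 68 78 80

Derivation:
Op 1: note_on(73): voice 0 is free -> assigned | voices=[73 - - - - -]
Op 2: note_on(87): voice 1 is free -> assigned | voices=[73 87 - - - -]
Op 3: note_on(70): voice 2 is free -> assigned | voices=[73 87 70 - - -]
Op 4: note_on(68): voice 3 is free -> assigned | voices=[73 87 70 68 - -]
Op 5: note_on(78): voice 4 is free -> assigned | voices=[73 87 70 68 78 -]
Op 6: note_on(80): voice 5 is free -> assigned | voices=[73 87 70 68 78 80]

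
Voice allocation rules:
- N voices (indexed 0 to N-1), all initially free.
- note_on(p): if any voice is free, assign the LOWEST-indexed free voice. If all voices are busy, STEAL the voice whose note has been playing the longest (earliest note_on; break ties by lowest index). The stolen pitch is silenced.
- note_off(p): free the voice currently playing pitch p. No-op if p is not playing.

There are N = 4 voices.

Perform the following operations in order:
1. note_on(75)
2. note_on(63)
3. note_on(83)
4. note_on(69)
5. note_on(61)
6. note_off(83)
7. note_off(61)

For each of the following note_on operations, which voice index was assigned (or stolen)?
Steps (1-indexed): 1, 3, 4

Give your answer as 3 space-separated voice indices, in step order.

Answer: 0 2 3

Derivation:
Op 1: note_on(75): voice 0 is free -> assigned | voices=[75 - - -]
Op 2: note_on(63): voice 1 is free -> assigned | voices=[75 63 - -]
Op 3: note_on(83): voice 2 is free -> assigned | voices=[75 63 83 -]
Op 4: note_on(69): voice 3 is free -> assigned | voices=[75 63 83 69]
Op 5: note_on(61): all voices busy, STEAL voice 0 (pitch 75, oldest) -> assign | voices=[61 63 83 69]
Op 6: note_off(83): free voice 2 | voices=[61 63 - 69]
Op 7: note_off(61): free voice 0 | voices=[- 63 - 69]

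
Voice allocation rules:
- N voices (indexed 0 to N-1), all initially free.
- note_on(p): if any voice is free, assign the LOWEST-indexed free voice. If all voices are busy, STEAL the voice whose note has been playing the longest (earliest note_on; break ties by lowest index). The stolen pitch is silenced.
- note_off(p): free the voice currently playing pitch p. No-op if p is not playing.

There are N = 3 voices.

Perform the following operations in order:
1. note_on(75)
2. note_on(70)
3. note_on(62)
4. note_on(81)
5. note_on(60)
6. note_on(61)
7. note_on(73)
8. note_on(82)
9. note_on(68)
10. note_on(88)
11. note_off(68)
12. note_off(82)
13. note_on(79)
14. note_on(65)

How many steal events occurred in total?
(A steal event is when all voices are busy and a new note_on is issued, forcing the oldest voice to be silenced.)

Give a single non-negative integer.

Answer: 7

Derivation:
Op 1: note_on(75): voice 0 is free -> assigned | voices=[75 - -]
Op 2: note_on(70): voice 1 is free -> assigned | voices=[75 70 -]
Op 3: note_on(62): voice 2 is free -> assigned | voices=[75 70 62]
Op 4: note_on(81): all voices busy, STEAL voice 0 (pitch 75, oldest) -> assign | voices=[81 70 62]
Op 5: note_on(60): all voices busy, STEAL voice 1 (pitch 70, oldest) -> assign | voices=[81 60 62]
Op 6: note_on(61): all voices busy, STEAL voice 2 (pitch 62, oldest) -> assign | voices=[81 60 61]
Op 7: note_on(73): all voices busy, STEAL voice 0 (pitch 81, oldest) -> assign | voices=[73 60 61]
Op 8: note_on(82): all voices busy, STEAL voice 1 (pitch 60, oldest) -> assign | voices=[73 82 61]
Op 9: note_on(68): all voices busy, STEAL voice 2 (pitch 61, oldest) -> assign | voices=[73 82 68]
Op 10: note_on(88): all voices busy, STEAL voice 0 (pitch 73, oldest) -> assign | voices=[88 82 68]
Op 11: note_off(68): free voice 2 | voices=[88 82 -]
Op 12: note_off(82): free voice 1 | voices=[88 - -]
Op 13: note_on(79): voice 1 is free -> assigned | voices=[88 79 -]
Op 14: note_on(65): voice 2 is free -> assigned | voices=[88 79 65]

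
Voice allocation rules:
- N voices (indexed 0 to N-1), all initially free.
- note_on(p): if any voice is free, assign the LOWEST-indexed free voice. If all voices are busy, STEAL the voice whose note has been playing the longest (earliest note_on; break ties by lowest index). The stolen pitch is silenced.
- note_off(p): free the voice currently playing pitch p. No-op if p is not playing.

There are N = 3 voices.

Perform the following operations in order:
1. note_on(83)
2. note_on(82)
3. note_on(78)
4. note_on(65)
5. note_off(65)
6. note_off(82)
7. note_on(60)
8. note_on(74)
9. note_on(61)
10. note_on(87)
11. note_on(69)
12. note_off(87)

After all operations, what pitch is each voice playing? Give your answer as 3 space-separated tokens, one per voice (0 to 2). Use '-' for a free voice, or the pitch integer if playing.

Answer: - 69 61

Derivation:
Op 1: note_on(83): voice 0 is free -> assigned | voices=[83 - -]
Op 2: note_on(82): voice 1 is free -> assigned | voices=[83 82 -]
Op 3: note_on(78): voice 2 is free -> assigned | voices=[83 82 78]
Op 4: note_on(65): all voices busy, STEAL voice 0 (pitch 83, oldest) -> assign | voices=[65 82 78]
Op 5: note_off(65): free voice 0 | voices=[- 82 78]
Op 6: note_off(82): free voice 1 | voices=[- - 78]
Op 7: note_on(60): voice 0 is free -> assigned | voices=[60 - 78]
Op 8: note_on(74): voice 1 is free -> assigned | voices=[60 74 78]
Op 9: note_on(61): all voices busy, STEAL voice 2 (pitch 78, oldest) -> assign | voices=[60 74 61]
Op 10: note_on(87): all voices busy, STEAL voice 0 (pitch 60, oldest) -> assign | voices=[87 74 61]
Op 11: note_on(69): all voices busy, STEAL voice 1 (pitch 74, oldest) -> assign | voices=[87 69 61]
Op 12: note_off(87): free voice 0 | voices=[- 69 61]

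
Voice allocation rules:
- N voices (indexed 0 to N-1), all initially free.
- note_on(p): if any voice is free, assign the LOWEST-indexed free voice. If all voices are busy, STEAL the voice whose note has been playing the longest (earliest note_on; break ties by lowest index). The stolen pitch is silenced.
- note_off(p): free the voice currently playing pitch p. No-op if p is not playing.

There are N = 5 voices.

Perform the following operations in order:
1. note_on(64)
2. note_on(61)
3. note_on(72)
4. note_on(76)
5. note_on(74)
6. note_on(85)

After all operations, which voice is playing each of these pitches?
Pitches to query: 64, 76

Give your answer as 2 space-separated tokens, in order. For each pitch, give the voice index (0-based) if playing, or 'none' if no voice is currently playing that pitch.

Op 1: note_on(64): voice 0 is free -> assigned | voices=[64 - - - -]
Op 2: note_on(61): voice 1 is free -> assigned | voices=[64 61 - - -]
Op 3: note_on(72): voice 2 is free -> assigned | voices=[64 61 72 - -]
Op 4: note_on(76): voice 3 is free -> assigned | voices=[64 61 72 76 -]
Op 5: note_on(74): voice 4 is free -> assigned | voices=[64 61 72 76 74]
Op 6: note_on(85): all voices busy, STEAL voice 0 (pitch 64, oldest) -> assign | voices=[85 61 72 76 74]

Answer: none 3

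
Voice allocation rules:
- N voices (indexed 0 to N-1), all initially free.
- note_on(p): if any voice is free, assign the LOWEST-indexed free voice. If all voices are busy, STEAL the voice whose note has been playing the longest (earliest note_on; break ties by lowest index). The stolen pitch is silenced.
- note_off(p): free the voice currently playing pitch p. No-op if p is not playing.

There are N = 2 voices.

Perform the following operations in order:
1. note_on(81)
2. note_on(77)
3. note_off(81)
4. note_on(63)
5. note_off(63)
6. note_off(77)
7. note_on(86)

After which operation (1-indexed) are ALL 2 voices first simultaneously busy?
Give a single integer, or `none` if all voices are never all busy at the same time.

Answer: 2

Derivation:
Op 1: note_on(81): voice 0 is free -> assigned | voices=[81 -]
Op 2: note_on(77): voice 1 is free -> assigned | voices=[81 77]
Op 3: note_off(81): free voice 0 | voices=[- 77]
Op 4: note_on(63): voice 0 is free -> assigned | voices=[63 77]
Op 5: note_off(63): free voice 0 | voices=[- 77]
Op 6: note_off(77): free voice 1 | voices=[- -]
Op 7: note_on(86): voice 0 is free -> assigned | voices=[86 -]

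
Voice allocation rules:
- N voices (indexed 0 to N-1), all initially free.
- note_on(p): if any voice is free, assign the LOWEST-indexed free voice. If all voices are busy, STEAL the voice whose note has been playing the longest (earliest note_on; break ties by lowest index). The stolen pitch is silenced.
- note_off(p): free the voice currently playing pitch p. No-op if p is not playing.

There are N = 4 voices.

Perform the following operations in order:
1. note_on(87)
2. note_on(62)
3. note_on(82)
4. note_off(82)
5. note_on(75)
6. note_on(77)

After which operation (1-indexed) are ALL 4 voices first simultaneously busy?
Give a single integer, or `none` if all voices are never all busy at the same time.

Answer: 6

Derivation:
Op 1: note_on(87): voice 0 is free -> assigned | voices=[87 - - -]
Op 2: note_on(62): voice 1 is free -> assigned | voices=[87 62 - -]
Op 3: note_on(82): voice 2 is free -> assigned | voices=[87 62 82 -]
Op 4: note_off(82): free voice 2 | voices=[87 62 - -]
Op 5: note_on(75): voice 2 is free -> assigned | voices=[87 62 75 -]
Op 6: note_on(77): voice 3 is free -> assigned | voices=[87 62 75 77]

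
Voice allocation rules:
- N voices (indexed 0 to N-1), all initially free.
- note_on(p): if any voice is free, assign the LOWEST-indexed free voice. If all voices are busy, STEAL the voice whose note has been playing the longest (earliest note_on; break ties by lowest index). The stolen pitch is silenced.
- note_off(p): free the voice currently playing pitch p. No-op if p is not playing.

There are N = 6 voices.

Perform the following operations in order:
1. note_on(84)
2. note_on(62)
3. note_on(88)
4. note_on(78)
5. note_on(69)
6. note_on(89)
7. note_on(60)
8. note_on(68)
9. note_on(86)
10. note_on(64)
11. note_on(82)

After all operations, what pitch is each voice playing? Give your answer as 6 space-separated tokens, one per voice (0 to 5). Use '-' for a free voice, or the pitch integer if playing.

Op 1: note_on(84): voice 0 is free -> assigned | voices=[84 - - - - -]
Op 2: note_on(62): voice 1 is free -> assigned | voices=[84 62 - - - -]
Op 3: note_on(88): voice 2 is free -> assigned | voices=[84 62 88 - - -]
Op 4: note_on(78): voice 3 is free -> assigned | voices=[84 62 88 78 - -]
Op 5: note_on(69): voice 4 is free -> assigned | voices=[84 62 88 78 69 -]
Op 6: note_on(89): voice 5 is free -> assigned | voices=[84 62 88 78 69 89]
Op 7: note_on(60): all voices busy, STEAL voice 0 (pitch 84, oldest) -> assign | voices=[60 62 88 78 69 89]
Op 8: note_on(68): all voices busy, STEAL voice 1 (pitch 62, oldest) -> assign | voices=[60 68 88 78 69 89]
Op 9: note_on(86): all voices busy, STEAL voice 2 (pitch 88, oldest) -> assign | voices=[60 68 86 78 69 89]
Op 10: note_on(64): all voices busy, STEAL voice 3 (pitch 78, oldest) -> assign | voices=[60 68 86 64 69 89]
Op 11: note_on(82): all voices busy, STEAL voice 4 (pitch 69, oldest) -> assign | voices=[60 68 86 64 82 89]

Answer: 60 68 86 64 82 89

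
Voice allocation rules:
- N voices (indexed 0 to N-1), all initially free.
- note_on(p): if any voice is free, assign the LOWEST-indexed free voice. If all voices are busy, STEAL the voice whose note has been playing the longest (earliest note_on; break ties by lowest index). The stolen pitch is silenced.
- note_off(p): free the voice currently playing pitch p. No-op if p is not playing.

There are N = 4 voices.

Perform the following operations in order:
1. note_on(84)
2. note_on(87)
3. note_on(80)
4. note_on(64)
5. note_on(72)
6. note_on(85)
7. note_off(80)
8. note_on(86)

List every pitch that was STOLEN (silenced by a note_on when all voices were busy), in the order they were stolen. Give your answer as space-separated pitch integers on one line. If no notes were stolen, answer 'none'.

Op 1: note_on(84): voice 0 is free -> assigned | voices=[84 - - -]
Op 2: note_on(87): voice 1 is free -> assigned | voices=[84 87 - -]
Op 3: note_on(80): voice 2 is free -> assigned | voices=[84 87 80 -]
Op 4: note_on(64): voice 3 is free -> assigned | voices=[84 87 80 64]
Op 5: note_on(72): all voices busy, STEAL voice 0 (pitch 84, oldest) -> assign | voices=[72 87 80 64]
Op 6: note_on(85): all voices busy, STEAL voice 1 (pitch 87, oldest) -> assign | voices=[72 85 80 64]
Op 7: note_off(80): free voice 2 | voices=[72 85 - 64]
Op 8: note_on(86): voice 2 is free -> assigned | voices=[72 85 86 64]

Answer: 84 87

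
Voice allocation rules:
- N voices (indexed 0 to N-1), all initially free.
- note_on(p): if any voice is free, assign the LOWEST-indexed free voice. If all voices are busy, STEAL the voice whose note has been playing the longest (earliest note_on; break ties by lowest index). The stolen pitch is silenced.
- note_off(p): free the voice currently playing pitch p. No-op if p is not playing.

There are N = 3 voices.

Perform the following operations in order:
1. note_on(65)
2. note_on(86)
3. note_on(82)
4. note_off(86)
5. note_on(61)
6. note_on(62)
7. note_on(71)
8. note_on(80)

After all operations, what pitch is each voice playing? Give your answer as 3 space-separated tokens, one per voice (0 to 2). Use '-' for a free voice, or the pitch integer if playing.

Answer: 62 80 71

Derivation:
Op 1: note_on(65): voice 0 is free -> assigned | voices=[65 - -]
Op 2: note_on(86): voice 1 is free -> assigned | voices=[65 86 -]
Op 3: note_on(82): voice 2 is free -> assigned | voices=[65 86 82]
Op 4: note_off(86): free voice 1 | voices=[65 - 82]
Op 5: note_on(61): voice 1 is free -> assigned | voices=[65 61 82]
Op 6: note_on(62): all voices busy, STEAL voice 0 (pitch 65, oldest) -> assign | voices=[62 61 82]
Op 7: note_on(71): all voices busy, STEAL voice 2 (pitch 82, oldest) -> assign | voices=[62 61 71]
Op 8: note_on(80): all voices busy, STEAL voice 1 (pitch 61, oldest) -> assign | voices=[62 80 71]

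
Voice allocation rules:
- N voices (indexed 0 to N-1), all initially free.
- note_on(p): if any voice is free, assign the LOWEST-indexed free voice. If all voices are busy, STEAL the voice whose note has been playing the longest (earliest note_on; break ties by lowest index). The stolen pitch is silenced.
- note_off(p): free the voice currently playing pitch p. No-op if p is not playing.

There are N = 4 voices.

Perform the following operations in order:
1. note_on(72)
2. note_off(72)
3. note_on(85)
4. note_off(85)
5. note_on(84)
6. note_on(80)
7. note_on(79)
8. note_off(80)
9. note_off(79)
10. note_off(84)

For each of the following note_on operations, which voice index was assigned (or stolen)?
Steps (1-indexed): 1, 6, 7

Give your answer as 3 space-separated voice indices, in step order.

Op 1: note_on(72): voice 0 is free -> assigned | voices=[72 - - -]
Op 2: note_off(72): free voice 0 | voices=[- - - -]
Op 3: note_on(85): voice 0 is free -> assigned | voices=[85 - - -]
Op 4: note_off(85): free voice 0 | voices=[- - - -]
Op 5: note_on(84): voice 0 is free -> assigned | voices=[84 - - -]
Op 6: note_on(80): voice 1 is free -> assigned | voices=[84 80 - -]
Op 7: note_on(79): voice 2 is free -> assigned | voices=[84 80 79 -]
Op 8: note_off(80): free voice 1 | voices=[84 - 79 -]
Op 9: note_off(79): free voice 2 | voices=[84 - - -]
Op 10: note_off(84): free voice 0 | voices=[- - - -]

Answer: 0 1 2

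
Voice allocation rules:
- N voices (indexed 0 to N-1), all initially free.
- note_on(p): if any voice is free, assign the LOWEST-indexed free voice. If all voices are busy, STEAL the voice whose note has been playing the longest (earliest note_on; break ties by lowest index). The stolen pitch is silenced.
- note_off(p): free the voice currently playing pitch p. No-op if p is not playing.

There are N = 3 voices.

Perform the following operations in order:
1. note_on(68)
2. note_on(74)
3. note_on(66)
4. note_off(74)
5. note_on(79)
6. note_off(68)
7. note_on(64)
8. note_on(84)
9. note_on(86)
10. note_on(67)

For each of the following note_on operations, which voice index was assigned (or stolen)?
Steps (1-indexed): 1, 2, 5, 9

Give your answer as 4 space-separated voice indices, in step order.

Op 1: note_on(68): voice 0 is free -> assigned | voices=[68 - -]
Op 2: note_on(74): voice 1 is free -> assigned | voices=[68 74 -]
Op 3: note_on(66): voice 2 is free -> assigned | voices=[68 74 66]
Op 4: note_off(74): free voice 1 | voices=[68 - 66]
Op 5: note_on(79): voice 1 is free -> assigned | voices=[68 79 66]
Op 6: note_off(68): free voice 0 | voices=[- 79 66]
Op 7: note_on(64): voice 0 is free -> assigned | voices=[64 79 66]
Op 8: note_on(84): all voices busy, STEAL voice 2 (pitch 66, oldest) -> assign | voices=[64 79 84]
Op 9: note_on(86): all voices busy, STEAL voice 1 (pitch 79, oldest) -> assign | voices=[64 86 84]
Op 10: note_on(67): all voices busy, STEAL voice 0 (pitch 64, oldest) -> assign | voices=[67 86 84]

Answer: 0 1 1 1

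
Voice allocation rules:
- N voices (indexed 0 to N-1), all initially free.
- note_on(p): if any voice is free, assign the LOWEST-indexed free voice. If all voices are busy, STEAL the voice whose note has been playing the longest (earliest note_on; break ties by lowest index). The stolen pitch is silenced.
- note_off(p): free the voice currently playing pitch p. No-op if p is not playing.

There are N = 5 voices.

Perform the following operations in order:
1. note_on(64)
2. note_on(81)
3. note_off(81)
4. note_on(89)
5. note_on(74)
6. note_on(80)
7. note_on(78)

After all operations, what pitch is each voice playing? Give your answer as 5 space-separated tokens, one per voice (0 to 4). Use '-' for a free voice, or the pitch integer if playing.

Answer: 64 89 74 80 78

Derivation:
Op 1: note_on(64): voice 0 is free -> assigned | voices=[64 - - - -]
Op 2: note_on(81): voice 1 is free -> assigned | voices=[64 81 - - -]
Op 3: note_off(81): free voice 1 | voices=[64 - - - -]
Op 4: note_on(89): voice 1 is free -> assigned | voices=[64 89 - - -]
Op 5: note_on(74): voice 2 is free -> assigned | voices=[64 89 74 - -]
Op 6: note_on(80): voice 3 is free -> assigned | voices=[64 89 74 80 -]
Op 7: note_on(78): voice 4 is free -> assigned | voices=[64 89 74 80 78]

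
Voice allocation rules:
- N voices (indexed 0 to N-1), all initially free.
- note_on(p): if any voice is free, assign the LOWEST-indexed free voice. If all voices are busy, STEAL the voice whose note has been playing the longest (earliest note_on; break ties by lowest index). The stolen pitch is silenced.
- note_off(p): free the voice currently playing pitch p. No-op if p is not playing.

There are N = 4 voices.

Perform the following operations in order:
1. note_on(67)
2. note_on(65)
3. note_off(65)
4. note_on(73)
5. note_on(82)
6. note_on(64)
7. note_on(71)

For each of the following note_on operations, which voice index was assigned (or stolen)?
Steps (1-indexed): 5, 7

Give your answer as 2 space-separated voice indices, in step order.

Answer: 2 0

Derivation:
Op 1: note_on(67): voice 0 is free -> assigned | voices=[67 - - -]
Op 2: note_on(65): voice 1 is free -> assigned | voices=[67 65 - -]
Op 3: note_off(65): free voice 1 | voices=[67 - - -]
Op 4: note_on(73): voice 1 is free -> assigned | voices=[67 73 - -]
Op 5: note_on(82): voice 2 is free -> assigned | voices=[67 73 82 -]
Op 6: note_on(64): voice 3 is free -> assigned | voices=[67 73 82 64]
Op 7: note_on(71): all voices busy, STEAL voice 0 (pitch 67, oldest) -> assign | voices=[71 73 82 64]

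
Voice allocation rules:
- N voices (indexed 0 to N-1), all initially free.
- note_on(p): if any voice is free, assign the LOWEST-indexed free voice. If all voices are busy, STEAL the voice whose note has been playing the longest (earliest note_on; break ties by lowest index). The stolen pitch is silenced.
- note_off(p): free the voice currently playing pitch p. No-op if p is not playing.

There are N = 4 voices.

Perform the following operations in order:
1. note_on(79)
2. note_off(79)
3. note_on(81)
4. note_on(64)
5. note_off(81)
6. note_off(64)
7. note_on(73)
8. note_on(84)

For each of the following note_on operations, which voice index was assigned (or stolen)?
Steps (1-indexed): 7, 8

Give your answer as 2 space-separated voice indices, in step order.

Op 1: note_on(79): voice 0 is free -> assigned | voices=[79 - - -]
Op 2: note_off(79): free voice 0 | voices=[- - - -]
Op 3: note_on(81): voice 0 is free -> assigned | voices=[81 - - -]
Op 4: note_on(64): voice 1 is free -> assigned | voices=[81 64 - -]
Op 5: note_off(81): free voice 0 | voices=[- 64 - -]
Op 6: note_off(64): free voice 1 | voices=[- - - -]
Op 7: note_on(73): voice 0 is free -> assigned | voices=[73 - - -]
Op 8: note_on(84): voice 1 is free -> assigned | voices=[73 84 - -]

Answer: 0 1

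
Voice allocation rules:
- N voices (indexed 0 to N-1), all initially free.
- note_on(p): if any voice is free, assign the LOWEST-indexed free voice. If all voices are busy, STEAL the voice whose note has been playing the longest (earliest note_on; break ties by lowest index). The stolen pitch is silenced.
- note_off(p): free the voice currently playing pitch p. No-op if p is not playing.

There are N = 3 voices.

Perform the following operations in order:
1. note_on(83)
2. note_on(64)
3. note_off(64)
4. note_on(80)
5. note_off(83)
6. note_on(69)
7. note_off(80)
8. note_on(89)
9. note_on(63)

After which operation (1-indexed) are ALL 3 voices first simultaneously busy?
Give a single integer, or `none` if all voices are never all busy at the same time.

Op 1: note_on(83): voice 0 is free -> assigned | voices=[83 - -]
Op 2: note_on(64): voice 1 is free -> assigned | voices=[83 64 -]
Op 3: note_off(64): free voice 1 | voices=[83 - -]
Op 4: note_on(80): voice 1 is free -> assigned | voices=[83 80 -]
Op 5: note_off(83): free voice 0 | voices=[- 80 -]
Op 6: note_on(69): voice 0 is free -> assigned | voices=[69 80 -]
Op 7: note_off(80): free voice 1 | voices=[69 - -]
Op 8: note_on(89): voice 1 is free -> assigned | voices=[69 89 -]
Op 9: note_on(63): voice 2 is free -> assigned | voices=[69 89 63]

Answer: 9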